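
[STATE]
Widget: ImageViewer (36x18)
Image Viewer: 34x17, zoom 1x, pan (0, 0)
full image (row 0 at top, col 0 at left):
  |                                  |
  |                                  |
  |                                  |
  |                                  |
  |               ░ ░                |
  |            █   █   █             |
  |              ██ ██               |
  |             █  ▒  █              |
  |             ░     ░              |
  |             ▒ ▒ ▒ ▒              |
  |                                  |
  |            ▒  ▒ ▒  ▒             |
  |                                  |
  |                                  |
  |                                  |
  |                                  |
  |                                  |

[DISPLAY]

                                    
                                    
                                    
                                    
               ░ ░                  
            █   █   █               
              ██ ██                 
             █  ▒  █                
             ░     ░                
             ▒ ▒ ▒ ▒                
                                    
            ▒  ▒ ▒  ▒               
                                    
                                    
                                    
                                    
                                    
                                    


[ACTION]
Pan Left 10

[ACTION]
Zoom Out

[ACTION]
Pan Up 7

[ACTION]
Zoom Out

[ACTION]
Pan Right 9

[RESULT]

                                    
                                    
                                    
                                    
      ░ ░                           
   █   █   █                        
     ██ ██                          
    █  ▒  █                         
    ░     ░                         
    ▒ ▒ ▒ ▒                         
                                    
   ▒  ▒ ▒  ▒                        
                                    
                                    
                                    
                                    
                                    
                                    


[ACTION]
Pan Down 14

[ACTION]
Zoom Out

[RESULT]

                                    
                                    
                                    
                                    
                                    
                                    
                                    
                                    
                                    
                                    
                                    
                                    
                                    
                                    
                                    
                                    
                                    
                                    


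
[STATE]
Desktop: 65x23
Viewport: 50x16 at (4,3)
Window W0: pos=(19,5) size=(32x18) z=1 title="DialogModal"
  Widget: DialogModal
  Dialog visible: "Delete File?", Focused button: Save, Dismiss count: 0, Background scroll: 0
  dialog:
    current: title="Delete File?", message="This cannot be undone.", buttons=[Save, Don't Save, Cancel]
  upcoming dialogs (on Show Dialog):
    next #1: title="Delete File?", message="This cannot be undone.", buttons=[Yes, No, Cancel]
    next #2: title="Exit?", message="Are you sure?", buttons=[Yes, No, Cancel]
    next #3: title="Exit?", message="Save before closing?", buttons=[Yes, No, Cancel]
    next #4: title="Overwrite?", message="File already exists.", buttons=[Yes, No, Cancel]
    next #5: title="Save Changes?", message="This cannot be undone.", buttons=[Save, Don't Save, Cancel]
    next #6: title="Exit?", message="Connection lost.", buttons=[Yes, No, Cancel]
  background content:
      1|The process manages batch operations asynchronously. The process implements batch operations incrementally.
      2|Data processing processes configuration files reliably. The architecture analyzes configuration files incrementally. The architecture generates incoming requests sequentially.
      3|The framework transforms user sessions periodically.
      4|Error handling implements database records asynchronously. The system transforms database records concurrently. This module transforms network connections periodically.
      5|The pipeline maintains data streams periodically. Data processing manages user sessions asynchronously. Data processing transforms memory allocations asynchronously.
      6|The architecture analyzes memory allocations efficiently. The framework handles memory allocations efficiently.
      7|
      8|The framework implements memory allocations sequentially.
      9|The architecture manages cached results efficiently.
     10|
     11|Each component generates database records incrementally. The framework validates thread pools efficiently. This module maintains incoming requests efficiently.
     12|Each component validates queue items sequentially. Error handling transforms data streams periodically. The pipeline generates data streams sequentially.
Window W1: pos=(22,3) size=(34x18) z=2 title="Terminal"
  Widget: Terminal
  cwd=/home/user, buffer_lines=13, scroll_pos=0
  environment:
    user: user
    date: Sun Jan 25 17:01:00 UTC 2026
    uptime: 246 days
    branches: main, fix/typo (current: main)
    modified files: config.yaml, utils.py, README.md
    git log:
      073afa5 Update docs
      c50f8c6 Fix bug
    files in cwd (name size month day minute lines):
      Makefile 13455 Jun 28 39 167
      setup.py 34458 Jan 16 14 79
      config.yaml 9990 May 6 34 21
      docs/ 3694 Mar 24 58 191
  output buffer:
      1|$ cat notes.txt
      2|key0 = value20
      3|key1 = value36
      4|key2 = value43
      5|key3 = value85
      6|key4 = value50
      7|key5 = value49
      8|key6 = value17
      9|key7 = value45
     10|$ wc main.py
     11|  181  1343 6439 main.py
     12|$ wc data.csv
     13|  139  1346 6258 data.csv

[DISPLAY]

                  ┏━━━━━━━━━━━━━━━━━━━━━━━━━━━━━━━
                  ┃ Terminal                      
               ┏━━┠───────────────────────────────
               ┃ D┃$ cat notes.txt                
               ┠──┃key0 = value20                 
               ┃Th┃key1 = value36                 
               ┃Da┃key2 = value43                 
               ┃Th┃key3 = value85                 
               ┃Er┃key4 = value50                 
               ┃Th┃key5 = value49                 
               ┃Th┃key6 = value17                 
               ┃  ┃key7 = value45                 
               ┃Th┃$ wc main.py                   
               ┃Th┃  181  1343 6439 main.py       
               ┃  ┃$ wc data.csv                  
               ┃Ea┃  139  1346 6258 data.csv      


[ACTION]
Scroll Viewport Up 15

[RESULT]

                                                  
                                                  
                                                  
                  ┏━━━━━━━━━━━━━━━━━━━━━━━━━━━━━━━
                  ┃ Terminal                      
               ┏━━┠───────────────────────────────
               ┃ D┃$ cat notes.txt                
               ┠──┃key0 = value20                 
               ┃Th┃key1 = value36                 
               ┃Da┃key2 = value43                 
               ┃Th┃key3 = value85                 
               ┃Er┃key4 = value50                 
               ┃Th┃key5 = value49                 
               ┃Th┃key6 = value17                 
               ┃  ┃key7 = value45                 
               ┃Th┃$ wc main.py                   


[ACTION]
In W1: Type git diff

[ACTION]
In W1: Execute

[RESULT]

                                                  
                                                  
                                                  
                  ┏━━━━━━━━━━━━━━━━━━━━━━━━━━━━━━━
                  ┃ Terminal                      
               ┏━━┠───────────────────────────────
               ┃ D┃key6 = value17                 
               ┠──┃key7 = value45                 
               ┃Th┃$ wc main.py                   
               ┃Da┃  181  1343 6439 main.py       
               ┃Th┃$ wc data.csv                  
               ┃Er┃  139  1346 6258 data.csv      
               ┃Th┃$ git diff                     
               ┃Th┃diff --git a/main.py b/main.py 
               ┃  ┃--- a/main.py                  
               ┃Th┃+++ b/main.py                  


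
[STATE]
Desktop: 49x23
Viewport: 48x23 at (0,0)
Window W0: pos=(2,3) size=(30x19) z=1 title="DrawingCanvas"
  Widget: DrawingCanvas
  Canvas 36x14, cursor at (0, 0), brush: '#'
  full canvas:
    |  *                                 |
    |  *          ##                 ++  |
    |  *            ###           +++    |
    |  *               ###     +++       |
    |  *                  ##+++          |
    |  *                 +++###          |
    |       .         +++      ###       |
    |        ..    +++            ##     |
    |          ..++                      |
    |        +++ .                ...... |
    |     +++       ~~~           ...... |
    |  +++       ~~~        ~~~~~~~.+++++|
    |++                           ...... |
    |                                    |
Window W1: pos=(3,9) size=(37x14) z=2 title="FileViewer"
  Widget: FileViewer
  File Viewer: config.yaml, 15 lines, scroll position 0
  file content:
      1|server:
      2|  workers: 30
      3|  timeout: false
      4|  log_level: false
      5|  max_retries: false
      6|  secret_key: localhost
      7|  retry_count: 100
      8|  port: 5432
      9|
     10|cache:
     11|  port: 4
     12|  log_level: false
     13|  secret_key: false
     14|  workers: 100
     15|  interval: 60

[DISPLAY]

                                                
                                                
                                                
  ┏━━━━━━━━━━━━━━━━━━━━━━━━━━━━┓                
  ┃ DrawingCanvas              ┃                
  ┠────────────────────────────┨                
  ┃+ *                         ┃                
  ┃  *          ##             ┃                
  ┃  *            ###          ┃                
  ┃┏━━━━━━━━━━━━━━━━━━━━━━━━━━━━━━━━━━━┓        
  ┃┃ FileViewer                        ┃        
  ┃┠───────────────────────────────────┨        
  ┃┃server:                           ▲┃        
  ┃┃  workers: 30                     █┃        
  ┃┃  timeout: false                  ░┃        
  ┃┃  log_level: false                ░┃        
  ┃┃  max_retries: false              ░┃        
  ┃┃  secret_key: localhost           ░┃        
  ┃┃  retry_count: 100                ░┃        
  ┃┃  port: 5432                      ░┃        
  ┃┃                                  ░┃        
  ┗┃cache:                            ▼┃        
   ┗━━━━━━━━━━━━━━━━━━━━━━━━━━━━━━━━━━━┛        


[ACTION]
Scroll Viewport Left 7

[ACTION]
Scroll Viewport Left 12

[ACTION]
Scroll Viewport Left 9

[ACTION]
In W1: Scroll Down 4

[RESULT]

                                                
                                                
                                                
  ┏━━━━━━━━━━━━━━━━━━━━━━━━━━━━┓                
  ┃ DrawingCanvas              ┃                
  ┠────────────────────────────┨                
  ┃+ *                         ┃                
  ┃  *          ##             ┃                
  ┃  *            ###          ┃                
  ┃┏━━━━━━━━━━━━━━━━━━━━━━━━━━━━━━━━━━━┓        
  ┃┃ FileViewer                        ┃        
  ┃┠───────────────────────────────────┨        
  ┃┃  max_retries: false              ▲┃        
  ┃┃  secret_key: localhost           ░┃        
  ┃┃  retry_count: 100                ░┃        
  ┃┃  port: 5432                      ░┃        
  ┃┃                                  ░┃        
  ┃┃cache:                            ░┃        
  ┃┃  port: 4                         ░┃        
  ┃┃  log_level: false                █┃        
  ┃┃  secret_key: false               ░┃        
  ┗┃  workers: 100                    ▼┃        
   ┗━━━━━━━━━━━━━━━━━━━━━━━━━━━━━━━━━━━┛        


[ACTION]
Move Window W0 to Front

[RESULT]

                                                
                                                
                                                
  ┏━━━━━━━━━━━━━━━━━━━━━━━━━━━━┓                
  ┃ DrawingCanvas              ┃                
  ┠────────────────────────────┨                
  ┃+ *                         ┃                
  ┃  *          ##             ┃                
  ┃  *            ###          ┃                
  ┃  *               ###     ++┃━━━━━━━┓        
  ┃  *                  ##+++  ┃       ┃        
  ┃  *                 +++###  ┃───────┨        
  ┃       .         +++      ##┃      ▲┃        
  ┃        ..    +++           ┃      ░┃        
  ┃          ..++              ┃      ░┃        
  ┃        +++ .               ┃      ░┃        
  ┃     +++       ~~~          ┃      ░┃        
  ┃  +++       ~~~        ~~~~~┃      ░┃        
  ┃++                          ┃      ░┃        
  ┃                            ┃      █┃        
  ┃                            ┃      ░┃        
  ┗━━━━━━━━━━━━━━━━━━━━━━━━━━━━┛      ▼┃        
   ┗━━━━━━━━━━━━━━━━━━━━━━━━━━━━━━━━━━━┛        


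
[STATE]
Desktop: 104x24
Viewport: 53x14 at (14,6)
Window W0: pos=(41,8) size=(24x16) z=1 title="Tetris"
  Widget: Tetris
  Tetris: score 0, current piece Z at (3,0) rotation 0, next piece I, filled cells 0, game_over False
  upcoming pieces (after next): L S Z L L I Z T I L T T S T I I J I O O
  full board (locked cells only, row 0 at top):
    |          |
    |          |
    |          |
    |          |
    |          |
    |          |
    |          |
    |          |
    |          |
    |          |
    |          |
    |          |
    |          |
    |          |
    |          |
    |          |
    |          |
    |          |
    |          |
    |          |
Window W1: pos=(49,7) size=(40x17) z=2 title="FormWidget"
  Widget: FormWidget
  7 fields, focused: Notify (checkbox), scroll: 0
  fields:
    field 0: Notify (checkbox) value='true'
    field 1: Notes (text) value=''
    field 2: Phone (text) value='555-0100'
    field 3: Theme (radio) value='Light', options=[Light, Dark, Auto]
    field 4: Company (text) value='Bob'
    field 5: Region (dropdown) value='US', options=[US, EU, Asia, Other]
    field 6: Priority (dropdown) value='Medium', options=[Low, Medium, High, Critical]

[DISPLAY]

                                                     
                                   ┏━━━━━━━━━━━━━━━━━
                           ┏━━━━━━━┃ FormWidget      
                           ┃ Tetris┠─────────────────
                           ┠───────┃> Notify:     [x]
                           ┃       ┃  Notes:      [  
                           ┃       ┃  Phone:      [55
                           ┃       ┃  Theme:      (●)
                           ┃       ┃  Company:    [Bo
                           ┃       ┃  Region:     [US
                           ┃       ┃  Priority:   [Me
                           ┃       ┃                 
                           ┃       ┃                 
                           ┃       ┃                 


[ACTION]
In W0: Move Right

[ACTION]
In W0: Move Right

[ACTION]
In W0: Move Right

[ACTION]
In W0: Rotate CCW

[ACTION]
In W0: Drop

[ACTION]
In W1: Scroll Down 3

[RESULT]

                                                     
                                   ┏━━━━━━━━━━━━━━━━━
                           ┏━━━━━━━┃ FormWidget      
                           ┃ Tetris┠─────────────────
                           ┠───────┃  Theme:      (●)
                           ┃       ┃  Company:    [Bo
                           ┃       ┃  Region:     [US
                           ┃       ┃  Priority:   [Me
                           ┃       ┃                 
                           ┃       ┃                 
                           ┃       ┃                 
                           ┃       ┃                 
                           ┃       ┃                 
                           ┃       ┃                 


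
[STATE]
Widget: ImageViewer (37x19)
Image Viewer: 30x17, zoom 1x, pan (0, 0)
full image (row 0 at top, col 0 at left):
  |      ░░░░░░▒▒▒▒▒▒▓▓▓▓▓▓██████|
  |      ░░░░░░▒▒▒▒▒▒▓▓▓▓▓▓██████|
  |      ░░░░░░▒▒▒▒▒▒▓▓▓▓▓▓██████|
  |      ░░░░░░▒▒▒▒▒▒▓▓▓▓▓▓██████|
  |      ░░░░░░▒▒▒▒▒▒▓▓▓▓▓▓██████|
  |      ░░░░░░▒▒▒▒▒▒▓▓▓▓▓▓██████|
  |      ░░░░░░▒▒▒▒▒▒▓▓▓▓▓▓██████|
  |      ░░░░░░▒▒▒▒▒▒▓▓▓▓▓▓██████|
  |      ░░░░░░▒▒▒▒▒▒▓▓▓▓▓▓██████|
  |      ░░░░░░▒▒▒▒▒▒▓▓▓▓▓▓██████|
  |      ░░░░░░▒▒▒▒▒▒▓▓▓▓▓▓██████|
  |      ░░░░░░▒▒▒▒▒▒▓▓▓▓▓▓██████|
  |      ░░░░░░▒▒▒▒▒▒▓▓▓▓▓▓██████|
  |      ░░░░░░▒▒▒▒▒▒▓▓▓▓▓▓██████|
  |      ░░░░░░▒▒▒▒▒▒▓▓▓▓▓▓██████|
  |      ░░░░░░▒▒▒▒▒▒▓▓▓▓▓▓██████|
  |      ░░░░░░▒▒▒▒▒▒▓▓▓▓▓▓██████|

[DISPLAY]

      ░░░░░░▒▒▒▒▒▒▓▓▓▓▓▓██████       
      ░░░░░░▒▒▒▒▒▒▓▓▓▓▓▓██████       
      ░░░░░░▒▒▒▒▒▒▓▓▓▓▓▓██████       
      ░░░░░░▒▒▒▒▒▒▓▓▓▓▓▓██████       
      ░░░░░░▒▒▒▒▒▒▓▓▓▓▓▓██████       
      ░░░░░░▒▒▒▒▒▒▓▓▓▓▓▓██████       
      ░░░░░░▒▒▒▒▒▒▓▓▓▓▓▓██████       
      ░░░░░░▒▒▒▒▒▒▓▓▓▓▓▓██████       
      ░░░░░░▒▒▒▒▒▒▓▓▓▓▓▓██████       
      ░░░░░░▒▒▒▒▒▒▓▓▓▓▓▓██████       
      ░░░░░░▒▒▒▒▒▒▓▓▓▓▓▓██████       
      ░░░░░░▒▒▒▒▒▒▓▓▓▓▓▓██████       
      ░░░░░░▒▒▒▒▒▒▓▓▓▓▓▓██████       
      ░░░░░░▒▒▒▒▒▒▓▓▓▓▓▓██████       
      ░░░░░░▒▒▒▒▒▒▓▓▓▓▓▓██████       
      ░░░░░░▒▒▒▒▒▒▓▓▓▓▓▓██████       
      ░░░░░░▒▒▒▒▒▒▓▓▓▓▓▓██████       
                                     
                                     


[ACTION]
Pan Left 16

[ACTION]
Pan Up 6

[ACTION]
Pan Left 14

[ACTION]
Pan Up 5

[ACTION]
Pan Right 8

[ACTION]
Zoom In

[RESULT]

    ░░░░░░░░░░░░▒▒▒▒▒▒▒▒▒▒▒▒▓▓▓▓▓▓▓▓▓
    ░░░░░░░░░░░░▒▒▒▒▒▒▒▒▒▒▒▒▓▓▓▓▓▓▓▓▓
    ░░░░░░░░░░░░▒▒▒▒▒▒▒▒▒▒▒▒▓▓▓▓▓▓▓▓▓
    ░░░░░░░░░░░░▒▒▒▒▒▒▒▒▒▒▒▒▓▓▓▓▓▓▓▓▓
    ░░░░░░░░░░░░▒▒▒▒▒▒▒▒▒▒▒▒▓▓▓▓▓▓▓▓▓
    ░░░░░░░░░░░░▒▒▒▒▒▒▒▒▒▒▒▒▓▓▓▓▓▓▓▓▓
    ░░░░░░░░░░░░▒▒▒▒▒▒▒▒▒▒▒▒▓▓▓▓▓▓▓▓▓
    ░░░░░░░░░░░░▒▒▒▒▒▒▒▒▒▒▒▒▓▓▓▓▓▓▓▓▓
    ░░░░░░░░░░░░▒▒▒▒▒▒▒▒▒▒▒▒▓▓▓▓▓▓▓▓▓
    ░░░░░░░░░░░░▒▒▒▒▒▒▒▒▒▒▒▒▓▓▓▓▓▓▓▓▓
    ░░░░░░░░░░░░▒▒▒▒▒▒▒▒▒▒▒▒▓▓▓▓▓▓▓▓▓
    ░░░░░░░░░░░░▒▒▒▒▒▒▒▒▒▒▒▒▓▓▓▓▓▓▓▓▓
    ░░░░░░░░░░░░▒▒▒▒▒▒▒▒▒▒▒▒▓▓▓▓▓▓▓▓▓
    ░░░░░░░░░░░░▒▒▒▒▒▒▒▒▒▒▒▒▓▓▓▓▓▓▓▓▓
    ░░░░░░░░░░░░▒▒▒▒▒▒▒▒▒▒▒▒▓▓▓▓▓▓▓▓▓
    ░░░░░░░░░░░░▒▒▒▒▒▒▒▒▒▒▒▒▓▓▓▓▓▓▓▓▓
    ░░░░░░░░░░░░▒▒▒▒▒▒▒▒▒▒▒▒▓▓▓▓▓▓▓▓▓
    ░░░░░░░░░░░░▒▒▒▒▒▒▒▒▒▒▒▒▓▓▓▓▓▓▓▓▓
    ░░░░░░░░░░░░▒▒▒▒▒▒▒▒▒▒▒▒▓▓▓▓▓▓▓▓▓


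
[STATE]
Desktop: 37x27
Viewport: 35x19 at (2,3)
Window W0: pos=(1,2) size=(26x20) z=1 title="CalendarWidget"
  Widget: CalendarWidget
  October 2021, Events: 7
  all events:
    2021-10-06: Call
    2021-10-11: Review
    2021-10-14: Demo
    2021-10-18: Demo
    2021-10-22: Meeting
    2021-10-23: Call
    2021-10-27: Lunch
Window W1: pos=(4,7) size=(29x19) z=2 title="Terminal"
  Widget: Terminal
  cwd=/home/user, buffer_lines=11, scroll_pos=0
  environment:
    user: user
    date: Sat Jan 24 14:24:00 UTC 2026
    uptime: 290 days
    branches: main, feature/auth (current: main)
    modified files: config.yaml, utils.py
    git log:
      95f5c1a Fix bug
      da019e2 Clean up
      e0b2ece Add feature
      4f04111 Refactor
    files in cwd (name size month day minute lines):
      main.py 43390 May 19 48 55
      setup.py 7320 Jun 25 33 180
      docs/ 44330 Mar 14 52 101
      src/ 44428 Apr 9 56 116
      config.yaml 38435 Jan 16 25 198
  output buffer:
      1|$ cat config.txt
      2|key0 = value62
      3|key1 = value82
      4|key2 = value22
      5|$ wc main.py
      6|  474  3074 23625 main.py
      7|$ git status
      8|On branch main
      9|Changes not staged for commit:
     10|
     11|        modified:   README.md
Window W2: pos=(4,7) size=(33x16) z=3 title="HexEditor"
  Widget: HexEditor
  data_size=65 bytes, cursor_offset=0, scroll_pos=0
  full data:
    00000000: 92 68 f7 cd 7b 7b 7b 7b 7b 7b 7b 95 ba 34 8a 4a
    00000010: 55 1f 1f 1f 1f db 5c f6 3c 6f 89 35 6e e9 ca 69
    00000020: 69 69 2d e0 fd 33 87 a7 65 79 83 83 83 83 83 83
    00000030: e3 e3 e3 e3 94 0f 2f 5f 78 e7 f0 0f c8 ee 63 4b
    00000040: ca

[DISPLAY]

 CalendarWidget         ┃          
────────────────────────┨          
      October 2021      ┃          
Mo Tu We Th Fr Sa Su    ┃          
  ┏━━━━━━━━━━━━━━━━━━━━━━━━━━━━━━━┓
 4┃ HexEditor                     ┃
11┠───────────────────────────────┨
18┃00000000  92 68 f7 cd 7b 7b 7b ┃
25┃00000010  55 1f 1f 1f 1f db 5c ┃
  ┃00000020  69 69 2d e0 fd 33 87 ┃
  ┃00000030  e3 e3 e3 e3 94 0f 2f ┃
  ┃00000040  ca                   ┃
  ┃                               ┃
  ┃                               ┃
  ┃                               ┃
  ┃                               ┃
  ┃                               ┃
  ┃                               ┃
━━┃                               ┃


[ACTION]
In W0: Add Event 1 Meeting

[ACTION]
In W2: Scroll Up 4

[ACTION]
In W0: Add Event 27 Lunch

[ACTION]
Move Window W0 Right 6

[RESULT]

     ┃ CalendarWidget         ┃    
     ┠────────────────────────┨    
     ┃      October 2021      ┃    
     ┃Mo Tu We Th Fr Sa Su    ┃    
  ┏━━━━━━━━━━━━━━━━━━━━━━━━━━━━━━━┓
  ┃ HexEditor                     ┃
  ┠───────────────────────────────┨
  ┃00000000  92 68 f7 cd 7b 7b 7b ┃
  ┃00000010  55 1f 1f 1f 1f db 5c ┃
  ┃00000020  69 69 2d e0 fd 33 87 ┃
  ┃00000030  e3 e3 e3 e3 94 0f 2f ┃
  ┃00000040  ca                   ┃
  ┃                               ┃
  ┃                               ┃
  ┃                               ┃
  ┃                               ┃
  ┃                               ┃
  ┃                               ┃
  ┃                               ┃


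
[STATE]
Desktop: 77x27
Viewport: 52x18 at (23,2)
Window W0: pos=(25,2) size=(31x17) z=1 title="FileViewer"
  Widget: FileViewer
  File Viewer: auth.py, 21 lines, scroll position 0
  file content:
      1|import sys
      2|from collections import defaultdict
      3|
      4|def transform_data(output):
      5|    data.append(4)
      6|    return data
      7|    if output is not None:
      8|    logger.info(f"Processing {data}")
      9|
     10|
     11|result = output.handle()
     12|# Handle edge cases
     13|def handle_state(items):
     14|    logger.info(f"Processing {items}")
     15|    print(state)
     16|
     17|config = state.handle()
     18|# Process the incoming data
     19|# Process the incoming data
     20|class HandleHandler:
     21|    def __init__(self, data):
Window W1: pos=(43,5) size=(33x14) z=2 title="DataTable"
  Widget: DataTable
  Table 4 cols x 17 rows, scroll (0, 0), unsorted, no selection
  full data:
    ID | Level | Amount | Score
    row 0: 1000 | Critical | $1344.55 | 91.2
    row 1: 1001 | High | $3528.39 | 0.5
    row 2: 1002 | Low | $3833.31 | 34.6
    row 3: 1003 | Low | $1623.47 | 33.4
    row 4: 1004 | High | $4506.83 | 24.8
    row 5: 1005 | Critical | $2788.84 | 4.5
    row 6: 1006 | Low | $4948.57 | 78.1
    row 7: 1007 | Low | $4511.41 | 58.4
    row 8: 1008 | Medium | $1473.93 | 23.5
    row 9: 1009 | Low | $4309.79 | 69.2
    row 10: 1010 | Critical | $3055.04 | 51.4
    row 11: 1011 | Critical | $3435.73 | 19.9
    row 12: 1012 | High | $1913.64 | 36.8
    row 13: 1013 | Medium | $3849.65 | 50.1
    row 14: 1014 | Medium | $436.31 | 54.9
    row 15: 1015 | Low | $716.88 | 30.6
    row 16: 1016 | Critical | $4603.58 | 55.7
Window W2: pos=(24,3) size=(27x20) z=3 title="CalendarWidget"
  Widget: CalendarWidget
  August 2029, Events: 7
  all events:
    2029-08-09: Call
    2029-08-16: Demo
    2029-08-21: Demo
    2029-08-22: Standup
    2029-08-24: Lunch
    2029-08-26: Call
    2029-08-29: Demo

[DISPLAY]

  ┏━━━━━━━━━━━━━━━━━━━━━━━━━━━━━┓                   
 ┏━━━━━━━━━━━━━━━━━━━━━━━━━┓    ┃                   
 ┃ CalendarWidget          ┃────┨                   
 ┠─────────────────────────┨━━━━━━━━━━━━━━━━━━━━━━━━
 ┃       August 2029       ┃ble                     
 ┃Mo Tu We Th Fr Sa Su     ┃────────────────────────
 ┃       1  2  3  4  5     ┃vel   │Amount  │Score   
 ┃ 6  7  8  9* 10 11 12    ┃──────┼────────┼─────   
 ┃13 14 15 16* 17 18 19    ┃itical│$1344.55│91.2    
 ┃20 21* 22* 23 24* 25 26* ┃gh    │$3528.39│0.5     
 ┃27 28 29* 30 31          ┃w     │$3833.31│34.6    
 ┃                         ┃w     │$1623.47│33.4    
 ┃                         ┃gh    │$4506.83│24.8    
 ┃                         ┃itical│$2788.84│4.5     
 ┃                         ┃w     │$4948.57│78.1    
 ┃                         ┃w     │$4511.41│58.4    
 ┃                         ┃━━━━━━━━━━━━━━━━━━━━━━━━
 ┃                         ┃                        


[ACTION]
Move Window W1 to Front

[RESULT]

  ┏━━━━━━━━━━━━━━━━━━━━━━━━━━━━━┓                   
 ┏━━━━━━━━━━━━━━━━━━━━━━━━━┓    ┃                   
 ┃ CalendarWidget          ┃────┨                   
 ┠──────────────────┏━━━━━━━━━━━━━━━━━━━━━━━━━━━━━━━
 ┃       August 2029┃ DataTable                     
 ┃Mo Tu We Th Fr Sa ┠───────────────────────────────
 ┃       1  2  3  4 ┃ID  │Level   │Amount  │Score   
 ┃ 6  7  8  9* 10 11┃────┼────────┼────────┼─────   
 ┃13 14 15 16* 17 18┃1000│Critical│$1344.55│91.2    
 ┃20 21* 22* 23 24* ┃1001│High    │$3528.39│0.5     
 ┃27 28 29* 30 31   ┃1002│Low     │$3833.31│34.6    
 ┃                  ┃1003│Low     │$1623.47│33.4    
 ┃                  ┃1004│High    │$4506.83│24.8    
 ┃                  ┃1005│Critical│$2788.84│4.5     
 ┃                  ┃1006│Low     │$4948.57│78.1    
 ┃                  ┃1007│Low     │$4511.41│58.4    
 ┃                  ┗━━━━━━━━━━━━━━━━━━━━━━━━━━━━━━━
 ┃                         ┃                        


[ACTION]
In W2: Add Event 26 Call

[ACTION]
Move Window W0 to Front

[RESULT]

  ┏━━━━━━━━━━━━━━━━━━━━━━━━━━━━━┓                   
 ┏┃ FileViewer                  ┃                   
 ┃┠─────────────────────────────┨                   
 ┠┃import sys                  ▲┃━━━━━━━━━━━━━━━━━━━
 ┃┃from collections import defa█┃                   
 ┃┃                            ░┃───────────────────
 ┃┃def transform_data(output): ░┃ │Amount  │Score   
 ┃┃    data.append(4)          ░┃─┼────────┼─────   
 ┃┃    return data             ░┃l│$1344.55│91.2    
 ┃┃    if output is not None:  ░┃ │$3528.39│0.5     
 ┃┃    logger.info(f"Processing░┃ │$3833.31│34.6    
 ┃┃                            ░┃ │$1623.47│33.4    
 ┃┃                            ░┃ │$4506.83│24.8    
 ┃┃result = output.handle()    ░┃l│$2788.84│4.5     
 ┃┃# Handle edge cases         ░┃ │$4948.57│78.1    
 ┃┃def handle_state(items):    ▼┃ │$4511.41│58.4    
 ┃┗━━━━━━━━━━━━━━━━━━━━━━━━━━━━━┛━━━━━━━━━━━━━━━━━━━
 ┃                         ┃                        


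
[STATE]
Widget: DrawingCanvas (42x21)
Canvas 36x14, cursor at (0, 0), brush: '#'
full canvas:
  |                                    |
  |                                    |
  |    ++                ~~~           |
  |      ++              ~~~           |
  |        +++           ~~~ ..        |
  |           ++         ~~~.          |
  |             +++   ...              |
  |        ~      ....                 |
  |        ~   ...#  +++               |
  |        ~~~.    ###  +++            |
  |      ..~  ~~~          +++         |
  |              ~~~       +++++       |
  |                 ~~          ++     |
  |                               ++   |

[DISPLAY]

+                                         
                                          
    ++                ~~~                 
      ++              ~~~                 
        +++           ~~~ ..              
           ++         ~~~.                
             +++   ...                    
        ~      ....                       
        ~   ...#  +++                     
        ~~~.    ###  +++                  
      ..~  ~~~          +++               
              ~~~       +++++             
                 ~~          ++           
                               ++         
                                          
                                          
                                          
                                          
                                          
                                          
                                          


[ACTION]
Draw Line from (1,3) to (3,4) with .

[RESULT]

+                                         
   .                                      
   .++                ~~~                 
    . ++              ~~~                 
        +++           ~~~ ..              
           ++         ~~~.                
             +++   ...                    
        ~      ....                       
        ~   ...#  +++                     
        ~~~.    ###  +++                  
      ..~  ~~~          +++               
              ~~~       +++++             
                 ~~          ++           
                               ++         
                                          
                                          
                                          
                                          
                                          
                                          
                                          


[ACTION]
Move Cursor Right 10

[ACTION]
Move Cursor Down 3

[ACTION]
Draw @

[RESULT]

                                          
   .                                      
   .++                ~~~                 
    . ++  @           ~~~                 
        +++           ~~~ ..              
           ++         ~~~.                
             +++   ...                    
        ~      ....                       
        ~   ...#  +++                     
        ~~~.    ###  +++                  
      ..~  ~~~          +++               
              ~~~       +++++             
                 ~~          ++           
                               ++         
                                          
                                          
                                          
                                          
                                          
                                          
                                          


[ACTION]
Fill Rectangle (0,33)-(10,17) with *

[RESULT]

                 *****************        
   .             *****************        
   .++           *****************        
    . ++  @      *****************        
        +++      *****************        
           ++    *****************        
             +++ *****************        
        ~      ..*****************        
        ~   ...# *****************        
        ~~~.    #*****************        
      ..~  ~~~   *****************        
              ~~~       +++++             
                 ~~          ++           
                               ++         
                                          
                                          
                                          
                                          
                                          
                                          
                                          


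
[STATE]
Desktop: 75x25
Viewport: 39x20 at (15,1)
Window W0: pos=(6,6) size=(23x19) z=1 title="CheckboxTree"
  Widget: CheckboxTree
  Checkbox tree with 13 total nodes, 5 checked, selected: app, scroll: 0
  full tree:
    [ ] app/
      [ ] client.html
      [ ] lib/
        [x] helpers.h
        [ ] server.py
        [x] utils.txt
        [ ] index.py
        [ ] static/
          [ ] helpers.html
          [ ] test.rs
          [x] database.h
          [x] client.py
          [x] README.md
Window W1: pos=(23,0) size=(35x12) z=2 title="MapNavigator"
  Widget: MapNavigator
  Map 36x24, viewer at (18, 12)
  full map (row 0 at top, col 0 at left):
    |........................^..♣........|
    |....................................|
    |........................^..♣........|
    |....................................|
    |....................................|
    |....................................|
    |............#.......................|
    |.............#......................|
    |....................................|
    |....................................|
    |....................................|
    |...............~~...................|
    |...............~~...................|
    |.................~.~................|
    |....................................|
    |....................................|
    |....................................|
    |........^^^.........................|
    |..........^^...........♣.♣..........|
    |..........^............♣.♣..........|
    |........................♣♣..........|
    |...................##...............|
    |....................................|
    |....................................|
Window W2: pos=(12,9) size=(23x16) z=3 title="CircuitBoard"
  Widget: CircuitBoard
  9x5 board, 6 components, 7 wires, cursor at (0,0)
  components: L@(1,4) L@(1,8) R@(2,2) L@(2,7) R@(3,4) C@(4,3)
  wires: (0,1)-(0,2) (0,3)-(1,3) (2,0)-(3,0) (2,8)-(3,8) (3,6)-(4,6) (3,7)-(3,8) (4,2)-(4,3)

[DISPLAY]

        ┃ MapNavigator                 
        ┠──────────────────────────────
        ┃..............................
        ┃..............................
        ┃..............................
━━━━━━━━┃.............~~...............
xTree   ┃.............~~.@.............
────────┃...............~.~............
━━━━━━━━━━━━━━━━━━━┓...................
ircuitBoard        ┃...................
───────────────────┨━━━━━━━━━━━━━━━━━━━
 0 1 2 3 4 5 6 7 8 ┃                   
 [.]  · ─ ·   ·    ┃                   
              │    ┃                   
              ·   L┃                   
                   ┃                   
  ·       R        ┃                   
  │                ┃                   
  ·               R┃                   
                   ┃                   


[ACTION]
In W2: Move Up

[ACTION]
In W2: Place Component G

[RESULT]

        ┃ MapNavigator                 
        ┠──────────────────────────────
        ┃..............................
        ┃..............................
        ┃..............................
━━━━━━━━┃.............~~...............
xTree   ┃.............~~.@.............
────────┃...............~.~............
━━━━━━━━━━━━━━━━━━━┓...................
ircuitBoard        ┃...................
───────────────────┨━━━━━━━━━━━━━━━━━━━
 0 1 2 3 4 5 6 7 8 ┃                   
 [G]  · ─ ·   ·    ┃                   
              │    ┃                   
              ·   L┃                   
                   ┃                   
  ·       R        ┃                   
  │                ┃                   
  ·               R┃                   
                   ┃                   


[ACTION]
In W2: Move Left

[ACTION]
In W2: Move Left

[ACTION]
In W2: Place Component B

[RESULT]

        ┃ MapNavigator                 
        ┠──────────────────────────────
        ┃..............................
        ┃..............................
        ┃..............................
━━━━━━━━┃.............~~...............
xTree   ┃.............~~.@.............
────────┃...............~.~............
━━━━━━━━━━━━━━━━━━━┓...................
ircuitBoard        ┃...................
───────────────────┨━━━━━━━━━━━━━━━━━━━
 0 1 2 3 4 5 6 7 8 ┃                   
 [B]  · ─ ·   ·    ┃                   
              │    ┃                   
              ·   L┃                   
                   ┃                   
  ·       R        ┃                   
  │                ┃                   
  ·               R┃                   
                   ┃                   
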